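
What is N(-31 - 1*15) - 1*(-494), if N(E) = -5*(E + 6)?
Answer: 694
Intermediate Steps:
N(E) = -30 - 5*E (N(E) = -5*(6 + E) = -30 - 5*E)
N(-31 - 1*15) - 1*(-494) = (-30 - 5*(-31 - 1*15)) - 1*(-494) = (-30 - 5*(-31 - 15)) + 494 = (-30 - 5*(-46)) + 494 = (-30 + 230) + 494 = 200 + 494 = 694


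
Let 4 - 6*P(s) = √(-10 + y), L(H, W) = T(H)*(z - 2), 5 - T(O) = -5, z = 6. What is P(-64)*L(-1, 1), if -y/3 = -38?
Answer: 80/3 - 40*√26/3 ≈ -41.320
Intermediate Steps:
y = 114 (y = -3*(-38) = 114)
T(O) = 10 (T(O) = 5 - 1*(-5) = 5 + 5 = 10)
L(H, W) = 40 (L(H, W) = 10*(6 - 2) = 10*4 = 40)
P(s) = ⅔ - √26/3 (P(s) = ⅔ - √(-10 + 114)/6 = ⅔ - √26/3)
P(-64)*L(-1, 1) = (⅔ - √26/3)*40 = 80/3 - 40*√26/3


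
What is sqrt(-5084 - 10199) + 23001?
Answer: 23001 + I*sqrt(15283) ≈ 23001.0 + 123.62*I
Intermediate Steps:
sqrt(-5084 - 10199) + 23001 = sqrt(-15283) + 23001 = I*sqrt(15283) + 23001 = 23001 + I*sqrt(15283)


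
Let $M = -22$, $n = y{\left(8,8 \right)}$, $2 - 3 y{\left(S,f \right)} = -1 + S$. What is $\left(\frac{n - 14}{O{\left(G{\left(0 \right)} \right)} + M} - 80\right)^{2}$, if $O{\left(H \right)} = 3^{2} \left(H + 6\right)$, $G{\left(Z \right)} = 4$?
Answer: $\frac{267878689}{41616} \approx 6436.9$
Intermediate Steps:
$y{\left(S,f \right)} = 1 - \frac{S}{3}$ ($y{\left(S,f \right)} = \frac{2}{3} - \frac{-1 + S}{3} = \frac{2}{3} - \left(- \frac{1}{3} + \frac{S}{3}\right) = 1 - \frac{S}{3}$)
$n = - \frac{5}{3}$ ($n = 1 - \frac{8}{3} = - \frac{5}{3} \approx -1.6667$)
$O{\left(H \right)} = 54 + 9 H$ ($O{\left(H \right)} = 9 \left(6 + H\right) = 54 + 9 H$)
$\left(\frac{n - 14}{O{\left(G{\left(0 \right)} \right)} + M} - 80\right)^{2} = \left(\frac{- \frac{5}{3} - 14}{\left(54 + 9 \cdot 4\right) - 22} - 80\right)^{2} = \left(- \frac{47}{3 \left(\left(54 + 36\right) - 22\right)} - 80\right)^{2} = \left(- \frac{47}{3 \left(90 - 22\right)} - 80\right)^{2} = \left(- \frac{47}{3 \cdot 68} - 80\right)^{2} = \left(\left(- \frac{47}{3}\right) \frac{1}{68} - 80\right)^{2} = \left(- \frac{47}{204} - 80\right)^{2} = \left(- \frac{16367}{204}\right)^{2} = \frac{267878689}{41616}$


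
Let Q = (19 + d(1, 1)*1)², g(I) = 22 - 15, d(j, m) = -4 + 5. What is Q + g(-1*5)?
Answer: 407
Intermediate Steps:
d(j, m) = 1
g(I) = 7
Q = 400 (Q = (19 + 1*1)² = (19 + 1)² = 20² = 400)
Q + g(-1*5) = 400 + 7 = 407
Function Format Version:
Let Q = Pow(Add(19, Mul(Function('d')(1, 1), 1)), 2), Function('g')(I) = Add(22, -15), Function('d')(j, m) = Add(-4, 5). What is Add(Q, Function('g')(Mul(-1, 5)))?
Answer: 407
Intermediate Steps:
Function('d')(j, m) = 1
Function('g')(I) = 7
Q = 400 (Q = Pow(Add(19, Mul(1, 1)), 2) = Pow(Add(19, 1), 2) = Pow(20, 2) = 400)
Add(Q, Function('g')(Mul(-1, 5))) = Add(400, 7) = 407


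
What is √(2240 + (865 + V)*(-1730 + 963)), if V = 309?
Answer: 3*I*√99802 ≈ 947.74*I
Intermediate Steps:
√(2240 + (865 + V)*(-1730 + 963)) = √(2240 + (865 + 309)*(-1730 + 963)) = √(2240 + 1174*(-767)) = √(2240 - 900458) = √(-898218) = 3*I*√99802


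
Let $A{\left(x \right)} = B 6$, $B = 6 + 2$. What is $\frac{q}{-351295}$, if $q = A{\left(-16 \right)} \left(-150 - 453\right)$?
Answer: $\frac{28944}{351295} \approx 0.082392$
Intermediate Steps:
$B = 8$
$A{\left(x \right)} = 48$ ($A{\left(x \right)} = 8 \cdot 6 = 48$)
$q = -28944$ ($q = 48 \left(-150 - 453\right) = 48 \left(-603\right) = -28944$)
$\frac{q}{-351295} = - \frac{28944}{-351295} = \left(-28944\right) \left(- \frac{1}{351295}\right) = \frac{28944}{351295}$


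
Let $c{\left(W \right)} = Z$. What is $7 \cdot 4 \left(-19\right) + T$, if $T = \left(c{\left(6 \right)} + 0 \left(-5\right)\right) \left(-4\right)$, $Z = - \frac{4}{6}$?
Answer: $- \frac{1588}{3} \approx -529.33$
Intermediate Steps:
$Z = - \frac{2}{3}$ ($Z = \left(-4\right) \frac{1}{6} = - \frac{2}{3} \approx -0.66667$)
$c{\left(W \right)} = - \frac{2}{3}$
$T = \frac{8}{3}$ ($T = \left(- \frac{2}{3} + 0 \left(-5\right)\right) \left(-4\right) = \left(- \frac{2}{3} + 0\right) \left(-4\right) = \left(- \frac{2}{3}\right) \left(-4\right) = \frac{8}{3} \approx 2.6667$)
$7 \cdot 4 \left(-19\right) + T = 7 \cdot 4 \left(-19\right) + \frac{8}{3} = 28 \left(-19\right) + \frac{8}{3} = -532 + \frac{8}{3} = - \frac{1588}{3}$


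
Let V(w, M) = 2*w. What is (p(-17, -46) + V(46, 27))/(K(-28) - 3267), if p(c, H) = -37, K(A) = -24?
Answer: -55/3291 ≈ -0.016712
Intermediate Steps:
(p(-17, -46) + V(46, 27))/(K(-28) - 3267) = (-37 + 2*46)/(-24 - 3267) = (-37 + 92)/(-3291) = 55*(-1/3291) = -55/3291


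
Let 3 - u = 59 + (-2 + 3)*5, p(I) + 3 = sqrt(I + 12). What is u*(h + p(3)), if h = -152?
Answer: 9455 - 61*sqrt(15) ≈ 9218.8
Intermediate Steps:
p(I) = -3 + sqrt(12 + I) (p(I) = -3 + sqrt(I + 12) = -3 + sqrt(12 + I))
u = -61 (u = 3 - (59 + (-2 + 3)*5) = 3 - (59 + 1*5) = 3 - (59 + 5) = 3 - 1*64 = 3 - 64 = -61)
u*(h + p(3)) = -61*(-152 + (-3 + sqrt(12 + 3))) = -61*(-152 + (-3 + sqrt(15))) = -61*(-155 + sqrt(15)) = 9455 - 61*sqrt(15)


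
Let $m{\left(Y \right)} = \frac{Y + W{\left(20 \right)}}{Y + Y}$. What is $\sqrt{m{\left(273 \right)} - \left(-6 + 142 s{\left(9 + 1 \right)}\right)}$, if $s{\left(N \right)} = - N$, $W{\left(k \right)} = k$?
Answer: $\frac{\sqrt{425273394}}{546} \approx 37.77$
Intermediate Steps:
$m{\left(Y \right)} = \frac{20 + Y}{2 Y}$ ($m{\left(Y \right)} = \frac{Y + 20}{Y + Y} = \frac{20 + Y}{2 Y}$)
$\sqrt{m{\left(273 \right)} - \left(-6 + 142 s{\left(9 + 1 \right)}\right)} = \sqrt{\frac{20 + 273}{2 \cdot 273} - \left(-6 + 142 \left(- (9 + 1)\right)\right)} = \sqrt{\frac{1}{2} \cdot \frac{1}{273} \cdot 293 - \left(-6 + 142 \left(\left(-1\right) 10\right)\right)} = \sqrt{\frac{293}{546} + \left(6 - -1420\right)} = \sqrt{\frac{293}{546} + \left(6 + 1420\right)} = \sqrt{\frac{293}{546} + 1426} = \sqrt{\frac{778889}{546}} = \frac{\sqrt{425273394}}{546}$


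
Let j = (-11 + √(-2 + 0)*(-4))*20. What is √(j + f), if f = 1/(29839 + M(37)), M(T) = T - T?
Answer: √(-195880472781 - 71229273680*I*√2)/29839 ≈ 3.7004 - 15.287*I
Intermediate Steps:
M(T) = 0
f = 1/29839 (f = 1/(29839 + 0) = 1/29839 ≈ 3.3513e-5)
j = -220 - 80*I*√2 (j = (-11 + √(-2)*(-4))*20 = (-11 + (I*√2)*(-4))*20 = (-11 - 4*I*√2)*20 = -220 - 80*I*√2 ≈ -220.0 - 113.14*I)
√(j + f) = √((-220 - 80*I*√2) + 1/29839) = √(-6564579/29839 - 80*I*√2)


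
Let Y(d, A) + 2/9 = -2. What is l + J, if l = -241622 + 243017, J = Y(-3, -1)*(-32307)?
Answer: 219565/3 ≈ 73188.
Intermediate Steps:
Y(d, A) = -20/9 (Y(d, A) = -2/9 - 2 = -20/9)
J = 215380/3 (J = -20/9*(-32307) = 215380/3 ≈ 71793.)
l = 1395
l + J = 1395 + 215380/3 = 219565/3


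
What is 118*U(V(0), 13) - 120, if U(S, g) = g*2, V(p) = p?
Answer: 2948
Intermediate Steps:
U(S, g) = 2*g
118*U(V(0), 13) - 120 = 118*(2*13) - 120 = 118*26 - 120 = 3068 - 120 = 2948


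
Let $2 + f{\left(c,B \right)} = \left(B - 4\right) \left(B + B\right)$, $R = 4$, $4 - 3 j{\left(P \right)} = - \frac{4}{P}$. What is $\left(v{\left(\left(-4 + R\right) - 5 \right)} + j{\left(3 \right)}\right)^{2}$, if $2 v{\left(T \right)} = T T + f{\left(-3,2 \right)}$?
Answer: $\frac{27889}{324} \approx 86.077$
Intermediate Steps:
$j{\left(P \right)} = \frac{4}{3} + \frac{4}{3 P}$ ($j{\left(P \right)} = \frac{4}{3} - \frac{\left(-4\right) \frac{1}{P}}{3} = \frac{4}{3} + \frac{4}{3 P}$)
$f{\left(c,B \right)} = -2 + 2 B \left(-4 + B\right)$ ($f{\left(c,B \right)} = -2 + \left(B - 4\right) \left(B + B\right) = -2 + \left(-4 + B\right) 2 B = -2 + 2 B \left(-4 + B\right)$)
$v{\left(T \right)} = -5 + \frac{T^{2}}{2}$ ($v{\left(T \right)} = \frac{T T - \left(18 - 8\right)}{2} = \frac{T^{2} - 10}{2} = \frac{-10 + T^{2}}{2} = -5 + \frac{T^{2}}{2}$)
$\left(v{\left(\left(-4 + R\right) - 5 \right)} + j{\left(3 \right)}\right)^{2} = \left(\left(-5 + \frac{\left(\left(-4 + 4\right) - 5\right)^{2}}{2}\right) + \frac{4 \left(1 + 3\right)}{3 \cdot 3}\right)^{2} = \left(\left(-5 + \frac{\left(0 - 5\right)^{2}}{2}\right) + \frac{4}{3} \cdot \frac{1}{3} \cdot 4\right)^{2} = \left(\left(-5 + \frac{\left(-5\right)^{2}}{2}\right) + \frac{16}{9}\right)^{2} = \left(\left(-5 + \frac{1}{2} \cdot 25\right) + \frac{16}{9}\right)^{2} = \left(\left(-5 + \frac{25}{2}\right) + \frac{16}{9}\right)^{2} = \left(\frac{15}{2} + \frac{16}{9}\right)^{2} = \left(\frac{167}{18}\right)^{2} = \frac{27889}{324}$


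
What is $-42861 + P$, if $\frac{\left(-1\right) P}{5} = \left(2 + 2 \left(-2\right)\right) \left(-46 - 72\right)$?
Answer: $-44041$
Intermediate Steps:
$P = -1180$ ($P = - 5 \left(2 + 2 \left(-2\right)\right) \left(-46 - 72\right) = - 5 \left(2 - 4\right) \left(-118\right) = - 5 \left(\left(-2\right) \left(-118\right)\right) = \left(-5\right) 236 = -1180$)
$-42861 + P = -42861 - 1180 = -44041$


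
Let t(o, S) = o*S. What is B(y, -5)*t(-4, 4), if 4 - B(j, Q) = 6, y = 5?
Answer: 32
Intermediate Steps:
B(j, Q) = -2 (B(j, Q) = 4 - 1*6 = 4 - 6 = -2)
t(o, S) = S*o
B(y, -5)*t(-4, 4) = -8*(-4) = -2*(-16) = 32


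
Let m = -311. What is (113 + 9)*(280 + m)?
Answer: -3782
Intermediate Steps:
(113 + 9)*(280 + m) = (113 + 9)*(280 - 311) = 122*(-31) = -3782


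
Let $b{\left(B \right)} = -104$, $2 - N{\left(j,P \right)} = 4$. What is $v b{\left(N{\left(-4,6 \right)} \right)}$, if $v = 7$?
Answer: $-728$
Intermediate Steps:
$N{\left(j,P \right)} = -2$ ($N{\left(j,P \right)} = 2 - 4 = -2$)
$v b{\left(N{\left(-4,6 \right)} \right)} = 7 \left(-104\right) = -728$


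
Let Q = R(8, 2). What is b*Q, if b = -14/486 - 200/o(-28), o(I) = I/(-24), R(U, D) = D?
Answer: -583298/1701 ≈ -342.91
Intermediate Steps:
Q = 2
o(I) = -I/24 (o(I) = I*(-1/24) = -I/24)
b = -291649/1701 (b = -14/486 - 200/((-1/24*(-28))) = -14*1/486 - 200/7/6 = -7/243 - 200*6/7 = -7/243 - 1200/7 = -291649/1701 ≈ -171.46)
b*Q = -291649/1701*2 = -583298/1701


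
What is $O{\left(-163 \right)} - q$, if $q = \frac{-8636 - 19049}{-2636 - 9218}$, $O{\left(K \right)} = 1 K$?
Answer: $- \frac{1959887}{11854} \approx -165.34$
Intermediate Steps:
$O{\left(K \right)} = K$
$q = \frac{27685}{11854}$ ($q = - \frac{27685}{-11854} = \left(-27685\right) \left(- \frac{1}{11854}\right) = \frac{27685}{11854} \approx 2.3355$)
$O{\left(-163 \right)} - q = -163 - \frac{27685}{11854} = - \frac{1959887}{11854}$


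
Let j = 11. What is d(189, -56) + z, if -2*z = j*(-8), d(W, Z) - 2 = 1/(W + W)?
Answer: 17389/378 ≈ 46.003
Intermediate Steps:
d(W, Z) = 2 + 1/(2*W) (d(W, Z) = 2 + 1/(W + W) = 2 + 1/(2*W))
z = 44 (z = -11*(-8)/2 = -½*(-88) = 44)
d(189, -56) + z = (2 + (½)/189) + 44 = (2 + (½)*(1/189)) + 44 = (2 + 1/378) + 44 = 757/378 + 44 = 17389/378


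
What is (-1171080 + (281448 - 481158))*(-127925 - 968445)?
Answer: 1502893032300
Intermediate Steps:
(-1171080 + (281448 - 481158))*(-127925 - 968445) = (-1171080 - 199710)*(-1096370) = -1370790*(-1096370) = 1502893032300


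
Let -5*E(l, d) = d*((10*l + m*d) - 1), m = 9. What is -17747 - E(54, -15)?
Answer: -18959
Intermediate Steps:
E(l, d) = -d*(-1 + 9*d + 10*l)/5 (E(l, d) = -d*((10*l + 9*d) - 1)/5 = -d*((9*d + 10*l) - 1)/5 = -d*(-1 + 9*d + 10*l)/5)
-17747 - E(54, -15) = -17747 - (-15)*(1 - 10*54 - 9*(-15))/5 = -17747 - (-15)*(1 - 540 + 135)/5 = -17747 - (-15)*(-404)/5 = -17747 - 1*1212 = -17747 - 1212 = -18959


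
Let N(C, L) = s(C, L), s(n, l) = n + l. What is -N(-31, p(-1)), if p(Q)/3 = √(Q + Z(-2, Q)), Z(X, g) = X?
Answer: 31 - 3*I*√3 ≈ 31.0 - 5.1962*I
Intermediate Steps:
s(n, l) = l + n
p(Q) = 3*√(-2 + Q) (p(Q) = 3*√(Q - 2) = 3*√(-2 + Q))
N(C, L) = C + L (N(C, L) = L + C = C + L)
-N(-31, p(-1)) = -(-31 + 3*√(-2 - 1)) = -(-31 + 3*√(-3)) = -(-31 + 3*(I*√3)) = -(-31 + 3*I*√3) = 31 - 3*I*√3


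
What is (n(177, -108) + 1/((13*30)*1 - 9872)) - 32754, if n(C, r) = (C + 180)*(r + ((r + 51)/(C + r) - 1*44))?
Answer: -19041723977/218086 ≈ -87313.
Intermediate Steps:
n(C, r) = (180 + C)*(-44 + r + (51 + r)/(C + r)) (n(C, r) = (180 + C)*(r + ((51 + r)/(C + r) - 44)) = (180 + C)*(r + (-44 + (51 + r)/(C + r))) = (180 + C)*(-44 + r + (51 + r)/(C + r)))
(n(177, -108) + 1/((13*30)*1 - 9872)) - 32754 = ((9180 - 7869*177 - 7740*(-108) - 44*177² + 180*(-108)² + 177*(-108)² - 108*177² + 137*177*(-108))/(177 - 108) + 1/((13*30)*1 - 9872)) - 32754 = ((9180 - 1392813 + 835920 - 44*31329 + 180*11664 + 177*11664 - 108*31329 - 2618892)/69 + 1/(390*1 - 9872)) - 32754 = ((9180 - 1392813 + 835920 - 1378476 + 2099520 + 2064528 - 3383532 - 2618892)/69 + 1/(390 - 9872)) - 32754 = ((1/69)*(-3764565) + 1/(-9482)) - 32754 = (-1254855/23 - 1/9482) - 32754 = -11898535133/218086 - 32754 = -19041723977/218086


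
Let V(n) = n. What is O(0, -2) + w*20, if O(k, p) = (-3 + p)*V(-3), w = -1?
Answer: -5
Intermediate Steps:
O(k, p) = 9 - 3*p (O(k, p) = (-3 + p)*(-3) = 9 - 3*p)
O(0, -2) + w*20 = (9 - 3*(-2)) - 1*20 = (9 + 6) - 20 = 15 - 20 = -5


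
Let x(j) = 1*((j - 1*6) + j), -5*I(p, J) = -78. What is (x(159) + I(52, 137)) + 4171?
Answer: 22493/5 ≈ 4498.6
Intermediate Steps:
I(p, J) = 78/5 (I(p, J) = -⅕*(-78) = 78/5)
x(j) = -6 + 2*j (x(j) = 1*((j - 6) + j) = 1*((-6 + j) + j) = 1*(-6 + 2*j) = -6 + 2*j)
(x(159) + I(52, 137)) + 4171 = ((-6 + 2*159) + 78/5) + 4171 = ((-6 + 318) + 78/5) + 4171 = (312 + 78/5) + 4171 = 1638/5 + 4171 = 22493/5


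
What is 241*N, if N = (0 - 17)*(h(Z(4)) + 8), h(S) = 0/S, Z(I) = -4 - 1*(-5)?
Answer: -32776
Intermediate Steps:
Z(I) = 1 (Z(I) = -4 + 5 = 1)
h(S) = 0
N = -136 (N = (0 - 17)*(0 + 8) = -17*8 = -136)
241*N = 241*(-136) = -32776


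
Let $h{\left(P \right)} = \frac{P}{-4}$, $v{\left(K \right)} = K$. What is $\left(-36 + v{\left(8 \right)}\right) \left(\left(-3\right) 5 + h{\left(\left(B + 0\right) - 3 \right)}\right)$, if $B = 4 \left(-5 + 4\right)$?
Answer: $371$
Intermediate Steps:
$B = -4$ ($B = 4 \left(-1\right) = -4$)
$h{\left(P \right)} = - \frac{P}{4}$ ($h{\left(P \right)} = P \left(- \frac{1}{4}\right) = - \frac{P}{4}$)
$\left(-36 + v{\left(8 \right)}\right) \left(\left(-3\right) 5 + h{\left(\left(B + 0\right) - 3 \right)}\right) = \left(-36 + 8\right) \left(\left(-3\right) 5 - \frac{\left(-4 + 0\right) - 3}{4}\right) = - 28 \left(-15 - \frac{-4 - 3}{4}\right) = - 28 \left(-15 - - \frac{7}{4}\right) = - 28 \left(-15 + \frac{7}{4}\right) = \left(-28\right) \left(- \frac{53}{4}\right) = 371$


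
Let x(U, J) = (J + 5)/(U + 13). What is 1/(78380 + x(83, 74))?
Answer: 96/7524559 ≈ 1.2758e-5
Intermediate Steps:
x(U, J) = (5 + J)/(13 + U)
1/(78380 + x(83, 74)) = 1/(78380 + (5 + 74)/(13 + 83)) = 1/(78380 + 79/96) = 1/(7524559/96) = 96/7524559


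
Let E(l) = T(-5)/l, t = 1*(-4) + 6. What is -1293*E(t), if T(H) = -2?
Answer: 1293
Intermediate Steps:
t = 2 (t = -4 + 6 = 2)
E(l) = -2/l
-1293*E(t) = -(-2586)/2 = -1293*(-1) = 1293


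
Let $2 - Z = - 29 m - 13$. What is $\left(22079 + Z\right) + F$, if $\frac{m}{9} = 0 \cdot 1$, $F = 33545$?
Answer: $55639$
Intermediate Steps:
$m = 0$ ($m = 9 \cdot 0 \cdot 1 = 9 \cdot 0 = 0$)
$Z = 15$ ($Z = 2 - \left(\left(-29\right) 0 - 13\right) = 2 - \left(0 - 13\right) = 2 - -13 = 2 + 13 = 15$)
$\left(22079 + Z\right) + F = \left(22079 + 15\right) + 33545 = 22094 + 33545 = 55639$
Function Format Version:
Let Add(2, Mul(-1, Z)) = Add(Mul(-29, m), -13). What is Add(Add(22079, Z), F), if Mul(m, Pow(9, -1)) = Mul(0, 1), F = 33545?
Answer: 55639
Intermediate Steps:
m = 0 (m = Mul(9, Mul(0, 1)) = Mul(9, 0) = 0)
Z = 15 (Z = Add(2, Mul(-1, Add(Mul(-29, 0), -13))) = Add(2, Mul(-1, Add(0, -13))) = Add(2, Mul(-1, -13)) = Add(2, 13) = 15)
Add(Add(22079, Z), F) = Add(Add(22079, 15), 33545) = Add(22094, 33545) = 55639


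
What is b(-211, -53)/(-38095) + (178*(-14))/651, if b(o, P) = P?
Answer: -13556891/3542835 ≈ -3.8266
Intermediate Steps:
b(-211, -53)/(-38095) + (178*(-14))/651 = -53/(-38095) + (178*(-14))/651 = -53*(-1/38095) - 2492*1/651 = 53/38095 - 356/93 = -13556891/3542835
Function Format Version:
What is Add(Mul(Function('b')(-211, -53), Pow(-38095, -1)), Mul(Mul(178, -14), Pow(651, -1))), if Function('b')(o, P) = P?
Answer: Rational(-13556891, 3542835) ≈ -3.8266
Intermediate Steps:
Add(Mul(Function('b')(-211, -53), Pow(-38095, -1)), Mul(Mul(178, -14), Pow(651, -1))) = Add(Mul(-53, Pow(-38095, -1)), Mul(Mul(178, -14), Pow(651, -1))) = Add(Mul(-53, Rational(-1, 38095)), Mul(-2492, Rational(1, 651))) = Add(Rational(53, 38095), Rational(-356, 93)) = Rational(-13556891, 3542835)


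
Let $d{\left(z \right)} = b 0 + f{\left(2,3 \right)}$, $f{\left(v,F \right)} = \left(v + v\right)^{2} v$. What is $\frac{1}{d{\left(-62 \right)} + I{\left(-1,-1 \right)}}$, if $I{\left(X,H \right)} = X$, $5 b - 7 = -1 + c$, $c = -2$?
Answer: $\frac{1}{31} \approx 0.032258$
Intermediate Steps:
$b = \frac{4}{5}$ ($b = \frac{7}{5} + \frac{-1 - 2}{5} = \frac{7}{5} + \frac{1}{5} \left(-3\right) = \frac{7}{5} - \frac{3}{5} = \frac{4}{5} \approx 0.8$)
$f{\left(v,F \right)} = 4 v^{3}$ ($f{\left(v,F \right)} = \left(2 v\right)^{2} v = 4 v^{2} v = 4 v^{3}$)
$d{\left(z \right)} = 32$ ($d{\left(z \right)} = \frac{4}{5} \cdot 0 + 4 \cdot 2^{3} = 0 + 4 \cdot 8 = 0 + 32 = 32$)
$\frac{1}{d{\left(-62 \right)} + I{\left(-1,-1 \right)}} = \frac{1}{32 - 1} = \frac{1}{31}$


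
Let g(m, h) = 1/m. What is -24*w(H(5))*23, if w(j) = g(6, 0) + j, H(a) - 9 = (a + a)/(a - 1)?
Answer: -6440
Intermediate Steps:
H(a) = 9 + 2*a/(-1 + a) (H(a) = 9 + (a + a)/(a - 1) = 9 + (2*a)/(-1 + a) = 9 + 2*a/(-1 + a))
w(j) = ⅙ + j (w(j) = 1/6 + j = ⅙ + j)
-24*w(H(5))*23 = -24*(⅙ + (-9 + 11*5)/(-1 + 5))*23 = -24*(⅙ + (-9 + 55)/4)*23 = -24*(⅙ + (¼)*46)*23 = -24*(⅙ + 23/2)*23 = -24*35/3*23 = -280*23 = -6440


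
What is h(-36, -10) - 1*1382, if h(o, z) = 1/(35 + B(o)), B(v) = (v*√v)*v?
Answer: -83565948147/60467401 - 7776*I/60467401 ≈ -1382.0 - 0.0001286*I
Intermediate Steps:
B(v) = v^(5/2) (B(v) = v^(3/2)*v = v^(5/2))
h(o, z) = 1/(35 + o^(5/2))
h(-36, -10) - 1*1382 = 1/(35 + (-36)^(5/2)) - 1*1382 = 1/(35 + 7776*I) - 1382 = (35 - 7776*I)/60467401 - 1382 = -1382 + (35 - 7776*I)/60467401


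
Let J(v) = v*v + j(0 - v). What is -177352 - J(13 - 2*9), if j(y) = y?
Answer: -177382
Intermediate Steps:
J(v) = v**2 - v (J(v) = v*v + (0 - v) = v**2 - v)
-177352 - J(13 - 2*9) = -177352 - (13 - 2*9)*(-1 + (13 - 2*9)) = -177352 - (13 - 18)*(-1 + (13 - 18)) = -177352 - (-5)*(-1 - 5) = -177352 - (-5)*(-6) = -177352 - 1*30 = -177352 - 30 = -177382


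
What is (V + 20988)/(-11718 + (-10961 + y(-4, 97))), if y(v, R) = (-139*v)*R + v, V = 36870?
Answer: 57858/31249 ≈ 1.8515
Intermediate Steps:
y(v, R) = v - 139*R*v (y(v, R) = -139*R*v + v = v - 139*R*v)
(V + 20988)/(-11718 + (-10961 + y(-4, 97))) = (36870 + 20988)/(-11718 + (-10961 - 4*(1 - 139*97))) = 57858/(-11718 + (-10961 - 4*(1 - 13483))) = 57858/(-11718 + (-10961 - 4*(-13482))) = 57858/(-11718 + (-10961 + 53928)) = 57858/(-11718 + 42967) = 57858/31249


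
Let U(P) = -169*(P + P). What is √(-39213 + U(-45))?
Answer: 3*I*√2667 ≈ 154.93*I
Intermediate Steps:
U(P) = -338*P
√(-39213 + U(-45)) = √(-39213 - 338*(-45)) = √(-39213 + 15210) = √(-24003) = 3*I*√2667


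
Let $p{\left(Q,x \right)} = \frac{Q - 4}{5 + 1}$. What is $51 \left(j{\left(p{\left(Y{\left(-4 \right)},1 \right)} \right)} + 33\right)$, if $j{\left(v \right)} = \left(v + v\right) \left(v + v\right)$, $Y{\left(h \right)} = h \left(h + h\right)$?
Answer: $\frac{18377}{3} \approx 6125.7$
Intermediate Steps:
$Y{\left(h \right)} = 2 h^{2}$ ($Y{\left(h \right)} = h 2 h = 2 h^{2}$)
$p{\left(Q,x \right)} = - \frac{2}{3} + \frac{Q}{6}$ ($p{\left(Q,x \right)} = \frac{-4 + Q}{6} = \left(-4 + Q\right) \frac{1}{6} = - \frac{2}{3} + \frac{Q}{6}$)
$j{\left(v \right)} = 4 v^{2}$ ($j{\left(v \right)} = 2 v 2 v = 4 v^{2}$)
$51 \left(j{\left(p{\left(Y{\left(-4 \right)},1 \right)} \right)} + 33\right) = 51 \left(4 \left(- \frac{2}{3} + \frac{2 \left(-4\right)^{2}}{6}\right)^{2} + 33\right) = 51 \left(4 \left(- \frac{2}{3} + \frac{2 \cdot 16}{6}\right)^{2} + 33\right) = 51 \left(4 \left(- \frac{2}{3} + \frac{1}{6} \cdot 32\right)^{2} + 33\right) = 51 \left(4 \left(- \frac{2}{3} + \frac{16}{3}\right)^{2} + 33\right) = 51 \left(4 \left(\frac{14}{3}\right)^{2} + 33\right) = 51 \left(4 \cdot \frac{196}{9} + 33\right) = 51 \left(\frac{784}{9} + 33\right) = 51 \cdot \frac{1081}{9} = \frac{18377}{3}$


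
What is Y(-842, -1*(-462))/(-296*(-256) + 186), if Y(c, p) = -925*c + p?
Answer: 389656/37981 ≈ 10.259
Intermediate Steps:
Y(c, p) = p - 925*c
Y(-842, -1*(-462))/(-296*(-256) + 186) = (-1*(-462) - 925*(-842))/(-296*(-256) + 186) = (462 + 778850)/(75776 + 186) = 779312/75962 = 779312*(1/75962) = 389656/37981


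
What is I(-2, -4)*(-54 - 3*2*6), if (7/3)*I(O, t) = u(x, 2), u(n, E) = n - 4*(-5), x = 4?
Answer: -6480/7 ≈ -925.71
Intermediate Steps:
u(n, E) = 20 + n (u(n, E) = n + 20 = 20 + n)
I(O, t) = 72/7 (I(O, t) = 3*(20 + 4)/7 = (3/7)*24 = 72/7)
I(-2, -4)*(-54 - 3*2*6) = 72*(-54 - 3*2*6)/7 = 72*(-54 - 6*6)/7 = 72*(-54 - 36)/7 = (72/7)*(-90) = -6480/7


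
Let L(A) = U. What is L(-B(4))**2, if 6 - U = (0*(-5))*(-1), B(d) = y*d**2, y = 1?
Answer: 36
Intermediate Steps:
B(d) = d**2 (B(d) = 1*d**2 = d**2)
U = 6 (U = 6 - 0*(-5)*(-1) = 6 - 0*(-1) = 6 - 1*0 = 6 + 0 = 6)
L(A) = 6
L(-B(4))**2 = 6**2 = 36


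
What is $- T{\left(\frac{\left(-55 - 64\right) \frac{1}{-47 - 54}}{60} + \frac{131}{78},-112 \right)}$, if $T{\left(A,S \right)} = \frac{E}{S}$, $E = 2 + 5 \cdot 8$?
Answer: $\frac{3}{8} \approx 0.375$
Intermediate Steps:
$E = 42$ ($E = 2 + 40 = 42$)
$T{\left(A,S \right)} = \frac{42}{S}$
$- T{\left(\frac{\left(-55 - 64\right) \frac{1}{-47 - 54}}{60} + \frac{131}{78},-112 \right)} = - \frac{42}{-112} = - \frac{42 \left(-1\right)}{112} = \left(-1\right) \left(- \frac{3}{8}\right) = \frac{3}{8}$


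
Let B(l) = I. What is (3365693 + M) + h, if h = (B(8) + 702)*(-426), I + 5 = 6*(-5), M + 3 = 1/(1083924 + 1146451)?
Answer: 6873007620501/2230375 ≈ 3.0815e+6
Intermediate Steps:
M = -6691124/2230375 (M = -3 + 1/(1083924 + 1146451) = -3 + 1/2230375 = -6691124/2230375 ≈ -3.0000)
I = -35 (I = -5 + 6*(-5) = -5 - 30 = -35)
B(l) = -35
h = -284142 (h = (-35 + 702)*(-426) = 667*(-426) = -284142)
(3365693 + M) + h = (3365693 - 6691124/2230375) - 284142 = 7506750833751/2230375 - 284142 = 6873007620501/2230375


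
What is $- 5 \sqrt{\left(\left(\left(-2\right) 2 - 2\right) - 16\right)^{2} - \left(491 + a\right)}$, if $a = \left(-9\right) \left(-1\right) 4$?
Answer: $- 5 i \sqrt{43} \approx - 32.787 i$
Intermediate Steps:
$a = 36$ ($a = 9 \cdot 4 = 36$)
$- 5 \sqrt{\left(\left(\left(-2\right) 2 - 2\right) - 16\right)^{2} - \left(491 + a\right)} = - 5 \sqrt{\left(\left(\left(-2\right) 2 - 2\right) - 16\right)^{2} - 527} = - 5 \sqrt{\left(\left(-4 - 2\right) - 16\right)^{2} - 527} = - 5 \sqrt{\left(-6 - 16\right)^{2} - 527} = - 5 \sqrt{\left(-22\right)^{2} - 527} = - 5 \sqrt{484 - 527} = - 5 \sqrt{-43} = - 5 i \sqrt{43}$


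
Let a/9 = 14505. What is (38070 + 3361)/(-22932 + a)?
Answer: 41431/107613 ≈ 0.38500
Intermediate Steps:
a = 130545 (a = 9*14505 = 130545)
(38070 + 3361)/(-22932 + a) = (38070 + 3361)/(-22932 + 130545) = 41431/107613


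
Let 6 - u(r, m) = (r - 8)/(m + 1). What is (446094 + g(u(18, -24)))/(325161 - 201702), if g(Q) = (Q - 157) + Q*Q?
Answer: 235925981/65309811 ≈ 3.6124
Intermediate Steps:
u(r, m) = 6 - (-8 + r)/(1 + m) (u(r, m) = 6 - (r - 8)/(m + 1) = 6 - (-8 + r)/(1 + m))
g(Q) = -157 + Q + Q² (g(Q) = (-157 + Q) + Q² = -157 + Q + Q²)
(446094 + g(u(18, -24)))/(325161 - 201702) = (446094 + (-157 + (14 - 1*18 + 6*(-24))/(1 - 24) + ((14 - 1*18 + 6*(-24))/(1 - 24))²))/(325161 - 201702) = (446094 + (-157 + (14 - 18 - 144)/(-23) + ((14 - 18 - 144)/(-23))²))/123459 = (446094 + (-157 - 1/23*(-148) + (-1/23*(-148))²))*(1/123459) = (446094 + (-157 + 148/23 + (148/23)²))*(1/123459) = (446094 + (-157 + 148/23 + 21904/529))*(1/123459) = (446094 - 57745/529)*(1/123459) = (235925981/529)*(1/123459) = 235925981/65309811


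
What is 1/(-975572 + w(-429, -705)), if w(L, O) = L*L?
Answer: -1/791531 ≈ -1.2634e-6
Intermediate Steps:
w(L, O) = L²
1/(-975572 + w(-429, -705)) = 1/(-975572 + (-429)²) = 1/(-975572 + 184041) = 1/(-791531) = -1/791531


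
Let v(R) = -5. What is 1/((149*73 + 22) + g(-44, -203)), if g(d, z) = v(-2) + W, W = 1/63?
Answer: 63/686323 ≈ 9.1793e-5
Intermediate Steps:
W = 1/63 ≈ 0.015873
g(d, z) = -314/63 (g(d, z) = -5 + 1/63 = -314/63)
1/((149*73 + 22) + g(-44, -203)) = 1/((149*73 + 22) - 314/63) = 1/((10877 + 22) - 314/63) = 1/(10899 - 314/63) = 1/(686323/63) = 63/686323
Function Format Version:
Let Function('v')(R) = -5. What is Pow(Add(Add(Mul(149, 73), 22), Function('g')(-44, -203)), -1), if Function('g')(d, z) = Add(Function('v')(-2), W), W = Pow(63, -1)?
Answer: Rational(63, 686323) ≈ 9.1793e-5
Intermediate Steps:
W = Rational(1, 63) ≈ 0.015873
Function('g')(d, z) = Rational(-314, 63) (Function('g')(d, z) = Add(-5, Rational(1, 63)) = Rational(-314, 63))
Pow(Add(Add(Mul(149, 73), 22), Function('g')(-44, -203)), -1) = Pow(Add(Add(Mul(149, 73), 22), Rational(-314, 63)), -1) = Pow(Add(Add(10877, 22), Rational(-314, 63)), -1) = Pow(Add(10899, Rational(-314, 63)), -1) = Pow(Rational(686323, 63), -1) = Rational(63, 686323)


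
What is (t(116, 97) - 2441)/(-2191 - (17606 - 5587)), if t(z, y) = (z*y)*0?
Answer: 2441/14210 ≈ 0.17178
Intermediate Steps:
t(z, y) = 0 (t(z, y) = (y*z)*0 = 0)
(t(116, 97) - 2441)/(-2191 - (17606 - 5587)) = (0 - 2441)/(-2191 - (17606 - 5587)) = -2441/(-2191 - 1*12019) = -2441/(-2191 - 12019) = -2441/(-14210) = -2441*(-1/14210) = 2441/14210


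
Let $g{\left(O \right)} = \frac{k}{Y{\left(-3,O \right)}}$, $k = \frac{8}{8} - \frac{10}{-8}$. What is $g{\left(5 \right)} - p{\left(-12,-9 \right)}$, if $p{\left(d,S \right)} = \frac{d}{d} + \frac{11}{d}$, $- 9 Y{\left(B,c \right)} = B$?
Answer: $\frac{20}{3} \approx 6.6667$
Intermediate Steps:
$Y{\left(B,c \right)} = - \frac{B}{9}$
$k = \frac{9}{4}$ ($k = 8 \cdot \frac{1}{8} - - \frac{5}{4} = 1 + \frac{5}{4} = \frac{9}{4} \approx 2.25$)
$p{\left(d,S \right)} = 1 + \frac{11}{d}$
$g{\left(O \right)} = \frac{27}{4}$ ($g{\left(O \right)} = \frac{9}{4 \left(\left(- \frac{1}{9}\right) \left(-3\right)\right)} = \frac{9 \frac{1}{\frac{1}{3}}}{4} = \frac{9}{4} \cdot 3 = \frac{27}{4}$)
$g{\left(5 \right)} - p{\left(-12,-9 \right)} = \frac{27}{4} - \frac{11 - 12}{-12} = \frac{27}{4} - \left(- \frac{1}{12}\right) \left(-1\right) = \frac{27}{4} - \frac{1}{12} = \frac{20}{3}$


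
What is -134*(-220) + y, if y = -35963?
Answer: -6483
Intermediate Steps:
-134*(-220) + y = -134*(-220) - 35963 = 29480 - 35963 = -6483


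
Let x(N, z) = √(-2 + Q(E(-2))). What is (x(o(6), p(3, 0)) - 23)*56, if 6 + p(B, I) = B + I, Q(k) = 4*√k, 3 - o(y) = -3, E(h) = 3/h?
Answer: -1288 + 56*√(-2 + 2*I*√6) ≈ -1216.2 + 106.93*I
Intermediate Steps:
o(y) = 6 (o(y) = 3 - 1*(-3) = 3 + 3 = 6)
p(B, I) = -6 + B + I (p(B, I) = -6 + (B + I) = -6 + B + I)
x(N, z) = √(-2 + 2*I*√6) (x(N, z) = √(-2 + 4*√(3/(-2))) = √(-2 + 4*√(3*(-½))) = √(-2 + 4*√(-3/2)) = √(-2 + 4*(I*√6/2)) = √(-2 + 2*I*√6))
(x(o(6), p(3, 0)) - 23)*56 = (√(-2 + 2*I*√6) - 23)*56 = (-23 + √(-2 + 2*I*√6))*56 = -1288 + 56*√(-2 + 2*I*√6)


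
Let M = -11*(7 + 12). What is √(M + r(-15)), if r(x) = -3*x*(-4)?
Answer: I*√389 ≈ 19.723*I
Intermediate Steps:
r(x) = 12*x
M = -209 (M = -11*19 = -209)
√(M + r(-15)) = √(-209 + 12*(-15)) = √(-209 - 180) = √(-389) = I*√389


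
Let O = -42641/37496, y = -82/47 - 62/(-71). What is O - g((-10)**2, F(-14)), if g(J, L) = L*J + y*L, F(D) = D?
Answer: 173504982631/125124152 ≈ 1386.7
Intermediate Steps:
y = -2908/3337 (y = -82*1/47 - 62*(-1/71) = -82/47 + 62/71 = -2908/3337 ≈ -0.87144)
O = -42641/37496 (O = -42641*1/37496 = -42641/37496 ≈ -1.1372)
g(J, L) = -2908*L/3337 + J*L (g(J, L) = L*J - 2908*L/3337 = J*L - 2908*L/3337 = -2908*L/3337 + J*L)
O - g((-10)**2, F(-14)) = -42641/37496 - (-14)*(-2908 + 3337*(-10)**2)/3337 = -42641/37496 - (-14)*(-2908 + 3337*100)/3337 = -42641/37496 - (-14)*(-2908 + 333700)/3337 = -42641/37496 - (-14)*330792/3337 = -42641/37496 - 1*(-4631088/3337) = -42641/37496 + 4631088/3337 = 173504982631/125124152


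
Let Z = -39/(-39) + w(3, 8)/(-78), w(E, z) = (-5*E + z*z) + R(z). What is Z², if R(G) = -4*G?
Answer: 3721/6084 ≈ 0.61160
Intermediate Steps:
w(E, z) = z² - 5*E - 4*z (w(E, z) = (-5*E + z*z) - 4*z = (-5*E + z²) - 4*z = (z² - 5*E) - 4*z = z² - 5*E - 4*z)
Z = 61/78 (Z = -39/(-39) + (8² - 5*3 - 4*8)/(-78) = -39*(-1/39) + (64 - 15 - 32)*(-1/78) = 1 + 17*(-1/78) = 1 - 17/78 = 61/78 ≈ 0.78205)
Z² = (61/78)² = 3721/6084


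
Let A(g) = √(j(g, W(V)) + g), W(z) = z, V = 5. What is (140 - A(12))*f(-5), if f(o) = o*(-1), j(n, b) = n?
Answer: 700 - 10*√6 ≈ 675.50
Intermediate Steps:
f(o) = -o
A(g) = √2*√g (A(g) = √(g + g) = √(2*g) = √2*√g)
(140 - A(12))*f(-5) = (140 - √2*√12)*(-1*(-5)) = (140 - √2*2*√3)*5 = (140 - 2*√6)*5 = 700 - 10*√6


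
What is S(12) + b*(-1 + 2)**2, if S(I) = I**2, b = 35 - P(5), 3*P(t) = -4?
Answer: 541/3 ≈ 180.33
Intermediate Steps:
P(t) = -4/3 (P(t) = (1/3)*(-4) = -4/3)
b = 109/3 (b = 35 - 1*(-4/3) = 35 + 4/3 = 109/3 ≈ 36.333)
S(12) + b*(-1 + 2)**2 = 12**2 + 109*(-1 + 2)**2/3 = 144 + (109/3)*1**2 = 144 + (109/3)*1 = 144 + 109/3 = 541/3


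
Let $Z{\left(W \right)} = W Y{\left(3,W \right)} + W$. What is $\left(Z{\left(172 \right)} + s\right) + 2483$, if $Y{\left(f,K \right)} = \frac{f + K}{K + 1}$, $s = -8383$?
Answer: $- \frac{960844}{173} \approx -5554.0$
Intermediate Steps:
$Y{\left(f,K \right)} = \frac{K + f}{1 + K}$
$Z{\left(W \right)} = W + \frac{W \left(3 + W\right)}{1 + W}$ ($Z{\left(W \right)} = W \frac{W + 3}{1 + W} + W = W \frac{3 + W}{1 + W} + W = \frac{W \left(3 + W\right)}{1 + W} + W = W + \frac{W \left(3 + W\right)}{1 + W}$)
$\left(Z{\left(172 \right)} + s\right) + 2483 = \left(2 \cdot 172 \frac{1}{1 + 172} \left(2 + 172\right) - 8383\right) + 2483 = \left(2 \cdot 172 \cdot \frac{1}{173} \cdot 174 - 8383\right) + 2483 = \left(\frac{59856}{173} - 8383\right) + 2483 = - \frac{1390403}{173} + 2483 = - \frac{960844}{173}$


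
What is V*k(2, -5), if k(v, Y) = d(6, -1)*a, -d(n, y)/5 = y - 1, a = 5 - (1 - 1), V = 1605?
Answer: 80250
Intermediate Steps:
a = 5 (a = 5 - 1*0 = 5 + 0 = 5)
d(n, y) = 5 - 5*y (d(n, y) = -5*(y - 1) = -5*(-1 + y) = 5 - 5*y)
k(v, Y) = 50 (k(v, Y) = (5 - 5*(-1))*5 = (5 + 5)*5 = 10*5 = 50)
V*k(2, -5) = 1605*50 = 80250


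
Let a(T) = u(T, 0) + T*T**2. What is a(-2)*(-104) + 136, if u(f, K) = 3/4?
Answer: 890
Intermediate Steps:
u(f, K) = 3/4 (u(f, K) = 3*(1/4) = 3/4)
a(T) = 3/4 + T**3 (a(T) = 3/4 + T*T**2 = 3/4 + T**3)
a(-2)*(-104) + 136 = (3/4 + (-2)**3)*(-104) + 136 = (3/4 - 8)*(-104) + 136 = -29/4*(-104) + 136 = 754 + 136 = 890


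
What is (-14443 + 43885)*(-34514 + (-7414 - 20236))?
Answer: -1830232488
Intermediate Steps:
(-14443 + 43885)*(-34514 + (-7414 - 20236)) = 29442*(-34514 - 27650) = 29442*(-62164) = -1830232488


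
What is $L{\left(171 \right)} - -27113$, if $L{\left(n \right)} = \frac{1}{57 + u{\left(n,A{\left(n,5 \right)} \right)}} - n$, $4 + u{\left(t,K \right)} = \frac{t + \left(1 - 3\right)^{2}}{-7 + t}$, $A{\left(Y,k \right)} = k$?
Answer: $\frac{238894878}{8867} \approx 26942.0$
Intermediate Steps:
$u{\left(t,K \right)} = -4 + \frac{4 + t}{-7 + t}$ ($u{\left(t,K \right)} = -4 + \frac{t + \left(1 - 3\right)^{2}}{-7 + t} = -4 + \frac{t + \left(-2\right)^{2}}{-7 + t} = -4 + \frac{t + 4}{-7 + t} = -4 + \frac{4 + t}{-7 + t}$)
$L{\left(n \right)} = \frac{1}{57 + \frac{32 - 3 n}{-7 + n}} - n$
$L{\left(171 \right)} - -27113 = \frac{-7 - 54 \cdot 171^{2} + 368 \cdot 171}{-367 + 54 \cdot 171} - -27113 = \frac{-7 - 1579014 + 62928}{-367 + 9234} + 27113 = \frac{-7 - 1579014 + 62928}{8867} + 27113 = \frac{1}{8867} \left(-1516093\right) + 27113 = - \frac{1516093}{8867} + 27113 = \frac{238894878}{8867}$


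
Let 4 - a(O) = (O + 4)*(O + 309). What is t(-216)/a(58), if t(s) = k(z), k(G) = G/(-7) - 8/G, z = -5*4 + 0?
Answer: -57/398125 ≈ -0.00014317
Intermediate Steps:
a(O) = 4 - (4 + O)*(309 + O) (a(O) = 4 - (O + 4)*(O + 309) = 4 - (4 + O)*(309 + O))
z = -20 (z = -20 + 0 = -20)
k(G) = -8/G - G/7 (k(G) = G*(-1/7) - 8/G = -G/7 - 8/G = -8/G - G/7)
t(s) = 114/35 (t(s) = -8/(-20) - 1/7*(-20) = -8*(-1/20) + 20/7 = 2/5 + 20/7 = 114/35)
t(-216)/a(58) = 114/(35*(-1232 - 1*58**2 - 313*58)) = 114/(35*(-1232 - 1*3364 - 18154)) = 114/(35*(-1232 - 3364 - 18154)) = (114/35)/(-22750) = (114/35)*(-1/22750) = -57/398125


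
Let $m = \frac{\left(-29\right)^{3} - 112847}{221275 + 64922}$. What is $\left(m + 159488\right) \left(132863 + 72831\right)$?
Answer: $\frac{494151145017400}{15063} \approx 3.2806 \cdot 10^{10}$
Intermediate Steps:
$m = - \frac{137236}{286197}$ ($m = \frac{-24389 - 112847}{286197} = \left(-137236\right) \frac{1}{286197} = - \frac{137236}{286197} \approx -0.47952$)
$\left(m + 159488\right) \left(132863 + 72831\right) = \left(- \frac{137236}{286197} + 159488\right) \left(132863 + 72831\right) = \frac{45644849900}{286197} \cdot 205694 = \frac{494151145017400}{15063}$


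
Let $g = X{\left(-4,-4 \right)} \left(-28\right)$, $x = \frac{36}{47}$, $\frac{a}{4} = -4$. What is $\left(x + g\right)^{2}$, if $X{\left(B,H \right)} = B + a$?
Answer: $\frac{694638736}{2209} \approx 3.1446 \cdot 10^{5}$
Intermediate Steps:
$a = -16$ ($a = 4 \left(-4\right) = -16$)
$X{\left(B,H \right)} = -16 + B$ ($X{\left(B,H \right)} = B - 16 = -16 + B$)
$x = \frac{36}{47}$ ($x = 36 \cdot \frac{1}{47} = \frac{36}{47} \approx 0.76596$)
$g = 560$ ($g = \left(-16 - 4\right) \left(-28\right) = \left(-20\right) \left(-28\right) = 560$)
$\left(x + g\right)^{2} = \left(\frac{36}{47} + 560\right)^{2} = \left(\frac{26356}{47}\right)^{2} = \frac{694638736}{2209}$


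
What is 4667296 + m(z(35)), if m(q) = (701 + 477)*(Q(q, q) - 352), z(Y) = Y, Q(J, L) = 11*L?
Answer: 4706170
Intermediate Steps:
m(q) = -414656 + 12958*q (m(q) = (701 + 477)*(11*q - 352) = 1178*(-352 + 11*q) = -414656 + 12958*q)
4667296 + m(z(35)) = 4667296 + (-414656 + 12958*35) = 4667296 + (-414656 + 453530) = 4667296 + 38874 = 4706170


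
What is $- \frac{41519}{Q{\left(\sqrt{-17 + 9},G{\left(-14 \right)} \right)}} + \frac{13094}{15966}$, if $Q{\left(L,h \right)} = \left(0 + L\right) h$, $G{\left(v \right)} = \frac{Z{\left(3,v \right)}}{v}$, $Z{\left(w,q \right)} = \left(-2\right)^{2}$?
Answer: $\frac{6547}{7983} - \frac{290633 i \sqrt{2}}{8} \approx 0.82012 - 51377.0 i$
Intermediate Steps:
$Z{\left(w,q \right)} = 4$
$G{\left(v \right)} = \frac{4}{v}$
$Q{\left(L,h \right)} = L h$
$- \frac{41519}{Q{\left(\sqrt{-17 + 9},G{\left(-14 \right)} \right)}} + \frac{13094}{15966} = - \frac{41519}{\sqrt{-17 + 9} \frac{4}{-14}} + \frac{13094}{15966} = - \frac{41519}{\sqrt{-8} \cdot 4 \left(- \frac{1}{14}\right)} + 13094 \cdot \frac{1}{15966} = - \frac{41519}{2 i \sqrt{2} \left(- \frac{2}{7}\right)} + \frac{6547}{7983} = - \frac{41519}{\left(- \frac{4}{7}\right) i \sqrt{2}} + \frac{6547}{7983} = - 41519 \frac{7 i \sqrt{2}}{8} + \frac{6547}{7983} = - \frac{290633 i \sqrt{2}}{8} + \frac{6547}{7983} = \frac{6547}{7983} - \frac{290633 i \sqrt{2}}{8}$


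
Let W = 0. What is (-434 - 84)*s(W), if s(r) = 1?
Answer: -518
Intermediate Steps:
(-434 - 84)*s(W) = (-434 - 84)*1 = -518*1 = -518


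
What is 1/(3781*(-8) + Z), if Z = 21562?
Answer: -1/8686 ≈ -0.00011513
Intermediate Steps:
1/(3781*(-8) + Z) = 1/(3781*(-8) + 21562) = 1/(-30248 + 21562) = 1/(-8686) = -1/8686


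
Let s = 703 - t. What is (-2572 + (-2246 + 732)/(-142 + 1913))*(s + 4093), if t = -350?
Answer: -23447882796/1771 ≈ -1.3240e+7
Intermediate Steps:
s = 1053 (s = 703 - 1*(-350) = 703 + 350 = 1053)
(-2572 + (-2246 + 732)/(-142 + 1913))*(s + 4093) = (-2572 + (-2246 + 732)/(-142 + 1913))*(1053 + 4093) = (-2572 - 1514/1771)*5146 = -4556526/1771*5146 = -23447882796/1771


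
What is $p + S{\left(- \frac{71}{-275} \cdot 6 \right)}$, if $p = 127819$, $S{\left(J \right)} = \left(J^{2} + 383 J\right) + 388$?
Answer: $\frac{9740704301}{75625} \approx 1.288 \cdot 10^{5}$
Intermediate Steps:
$S{\left(J \right)} = 388 + J^{2} + 383 J$
$p + S{\left(- \frac{71}{-275} \cdot 6 \right)} = 127819 + \left(388 + \left(- \frac{71}{-275} \cdot 6\right)^{2} + 383 - \frac{71}{-275} \cdot 6\right) = 127819 + \left(388 + \left(\left(-71\right) \left(- \frac{1}{275}\right) 6\right)^{2} + 383 \left(-71\right) \left(- \frac{1}{275}\right) 6\right) = 127819 + \left(388 + \left(\frac{71}{275} \cdot 6\right)^{2} + 383 \cdot \frac{71}{275} \cdot 6\right) = 127819 + \left(388 + \left(\frac{426}{275}\right)^{2} + 383 \cdot \frac{426}{275}\right) = 127819 + \left(388 + \frac{181476}{75625} + \frac{163158}{275}\right) = 127819 + \frac{74392426}{75625} = \frac{9740704301}{75625}$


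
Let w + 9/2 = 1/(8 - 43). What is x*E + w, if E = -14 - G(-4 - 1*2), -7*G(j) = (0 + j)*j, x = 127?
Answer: -79057/70 ≈ -1129.4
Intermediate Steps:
w = -317/70 (w = -9/2 + 1/(8 - 43) = -9/2 + 1/(-35) = -9/2 - 1/35 = -317/70 ≈ -4.5286)
G(j) = -j**2/7 (G(j) = -(0 + j)*j/7 = -j*j/7 = -j**2/7)
E = -62/7 (E = -14 - (-1)*(-4 - 1*2)**2/7 = -14 - (-1)*(-4 - 2)**2/7 = -14 - (-1)*(-6)**2/7 = -14 - (-1)*36/7 = -14 - 1*(-36/7) = -14 + 36/7 = -62/7 ≈ -8.8571)
x*E + w = 127*(-62/7) - 317/70 = -7874/7 - 317/70 = -79057/70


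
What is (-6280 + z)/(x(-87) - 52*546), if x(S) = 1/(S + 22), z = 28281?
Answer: -1430065/1845481 ≈ -0.77490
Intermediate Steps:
x(S) = 1/(22 + S)
(-6280 + z)/(x(-87) - 52*546) = (-6280 + 28281)/(1/(22 - 87) - 52*546) = 22001/(1/(-65) - 28392) = 22001/(-1/65 - 28392) = 22001/(-1845481/65) = 22001*(-65/1845481) = -1430065/1845481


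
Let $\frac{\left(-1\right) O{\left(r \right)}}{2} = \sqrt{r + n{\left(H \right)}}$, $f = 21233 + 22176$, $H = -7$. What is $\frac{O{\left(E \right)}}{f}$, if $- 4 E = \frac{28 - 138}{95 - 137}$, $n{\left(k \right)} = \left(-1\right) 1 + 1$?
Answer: $- \frac{i \sqrt{1155}}{911589} \approx - 3.7281 \cdot 10^{-5} i$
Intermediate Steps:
$f = 43409$
$n{\left(k \right)} = 0$ ($n{\left(k \right)} = -1 + 1 = 0$)
$E = - \frac{55}{84}$ ($E = - \frac{\left(28 - 138\right) \frac{1}{95 - 137}}{4} = - \frac{\left(-110\right) \frac{1}{-42}}{4} = - \frac{\left(-110\right) \left(- \frac{1}{42}\right)}{4} = \left(- \frac{1}{4}\right) \frac{55}{21} = - \frac{55}{84} \approx -0.65476$)
$O{\left(r \right)} = - 2 \sqrt{r}$ ($O{\left(r \right)} = - 2 \sqrt{r + 0} = - 2 \sqrt{r}$)
$\frac{O{\left(E \right)}}{f} = \frac{\left(-2\right) \sqrt{- \frac{55}{84}}}{43409} = - 2 \frac{i \sqrt{1155}}{42} \cdot \frac{1}{43409} = - \frac{i \sqrt{1155}}{21} \cdot \frac{1}{43409} = - \frac{i \sqrt{1155}}{911589}$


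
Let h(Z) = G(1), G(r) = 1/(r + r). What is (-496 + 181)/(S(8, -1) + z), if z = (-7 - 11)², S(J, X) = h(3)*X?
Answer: -630/647 ≈ -0.97372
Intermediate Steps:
G(r) = 1/(2*r)
h(Z) = ½ (h(Z) = (½)/1 = (½)*1 = ½)
S(J, X) = X/2
z = 324 (z = (-18)² = 324)
(-496 + 181)/(S(8, -1) + z) = (-496 + 181)/((½)*(-1) + 324) = -315/(-½ + 324) = -315/647/2 = -315*2/647 = -630/647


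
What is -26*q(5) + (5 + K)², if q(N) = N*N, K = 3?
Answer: -586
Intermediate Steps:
q(N) = N²
-26*q(5) + (5 + K)² = -26*5² + (5 + 3)² = -26*25 + 8² = -650 + 64 = -586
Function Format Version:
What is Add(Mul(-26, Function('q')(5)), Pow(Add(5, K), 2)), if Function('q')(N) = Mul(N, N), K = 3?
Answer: -586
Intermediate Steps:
Function('q')(N) = Pow(N, 2)
Add(Mul(-26, Function('q')(5)), Pow(Add(5, K), 2)) = Add(Mul(-26, Pow(5, 2)), Pow(Add(5, 3), 2)) = Add(Mul(-26, 25), Pow(8, 2)) = Add(-650, 64) = -586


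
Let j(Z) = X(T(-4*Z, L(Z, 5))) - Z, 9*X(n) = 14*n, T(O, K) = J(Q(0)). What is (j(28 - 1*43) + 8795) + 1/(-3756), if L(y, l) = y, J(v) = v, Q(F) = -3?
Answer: 11024277/1252 ≈ 8805.3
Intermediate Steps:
T(O, K) = -3
X(n) = 14*n/9 (X(n) = (14*n)/9 = 14*n/9)
j(Z) = -14/3 - Z (j(Z) = (14/9)*(-3) - Z = -14/3 - Z)
(j(28 - 1*43) + 8795) + 1/(-3756) = ((-14/3 - (28 - 1*43)) + 8795) + 1/(-3756) = ((-14/3 - (28 - 43)) + 8795) - 1/3756 = ((-14/3 - 1*(-15)) + 8795) - 1/3756 = ((-14/3 + 15) + 8795) - 1/3756 = (31/3 + 8795) - 1/3756 = 26416/3 - 1/3756 = 11024277/1252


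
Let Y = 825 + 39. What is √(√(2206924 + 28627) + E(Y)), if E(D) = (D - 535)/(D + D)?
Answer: √(987 + 5184*√2235551)/72 ≈ 38.670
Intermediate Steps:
Y = 864
E(D) = (-535 + D)/(2*D) (E(D) = (-535 + D)/((2*D)) = (-535 + D)*(1/(2*D)) = (-535 + D)/(2*D))
√(√(2206924 + 28627) + E(Y)) = √(√(2206924 + 28627) + (½)*(-535 + 864)/864) = √(√2235551 + (½)*(1/864)*329) = √(√2235551 + 329/1728) = √(329/1728 + √2235551)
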